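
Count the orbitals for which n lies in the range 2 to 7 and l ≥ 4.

Go shell by shell, enumerating (l, ml) with l ≥ 4:
n=5 → 9; n=6 → 20; n=7 → 33.
Total orbitals: 9 + 20 + 33 = 62.

62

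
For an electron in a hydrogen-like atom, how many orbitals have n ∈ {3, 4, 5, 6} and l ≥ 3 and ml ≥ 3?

10

For each n in the range, tally the orbitals obeying l ≥ 3 and ml ≥ 3:
n=4 → 1; n=5 → 3; n=6 → 6.
Total orbitals: 1 + 3 + 6 = 10.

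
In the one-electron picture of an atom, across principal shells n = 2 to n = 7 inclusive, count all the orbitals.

Shell n has n² orbitals: 2²=4 + 3²=9 + 4²=16 + 5²=25 + 6²=36 + 7²=49 = 139 orbitals.

139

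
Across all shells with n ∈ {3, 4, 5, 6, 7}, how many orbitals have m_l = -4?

Work shell by shell — for each n, count the (l, m_l) pairs that satisfy m_l = -4:
n=5 → 1; n=6 → 2; n=7 → 3.
Total orbitals: 1 + 2 + 3 = 6.

6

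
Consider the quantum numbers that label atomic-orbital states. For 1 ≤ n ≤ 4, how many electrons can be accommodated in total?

60

Total orbitals = 1² + 2² + 3² + 4² = 30. Doubling for spin gives 60 electrons.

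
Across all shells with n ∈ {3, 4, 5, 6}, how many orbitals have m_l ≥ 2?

Treat each shell separately and count matching orbitals:
n=3 → 1; n=4 → 3; n=5 → 6; n=6 → 10.
Total orbitals: 1 + 3 + 6 + 10 = 20.

20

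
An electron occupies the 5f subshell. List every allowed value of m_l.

The 5f subshell has l = 3, and m_l takes every integer from −l to +l. With l = 3 that gives the 7 values -3, -2, -1, 0, 1, 2, 3.

-3, -2, -1, 0, 1, 2, 3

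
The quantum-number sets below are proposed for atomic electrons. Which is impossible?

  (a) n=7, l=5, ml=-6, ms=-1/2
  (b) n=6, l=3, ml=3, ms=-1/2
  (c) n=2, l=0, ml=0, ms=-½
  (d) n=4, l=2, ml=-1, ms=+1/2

(a)

(a) has |ml| = 6 > l = 5, violating −l ≤ ml ≤ l.
The remaining sets (b), (c), (d) satisfy all four rules.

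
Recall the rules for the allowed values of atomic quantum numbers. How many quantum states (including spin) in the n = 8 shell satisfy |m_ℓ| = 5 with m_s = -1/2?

Contributions: ℓ=5 → 2; ℓ=6 → 2; ℓ=7 → 2.
Orbitals: 2 + 2 + 2 = 6. With m_s fixed to a single value there is one state per orbital, giving 6 states.

6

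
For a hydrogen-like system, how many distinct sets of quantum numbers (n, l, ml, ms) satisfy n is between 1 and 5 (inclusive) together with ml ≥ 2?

Per-shell orbital counts meeting the constraint:
n=3 → 1; n=4 → 3; n=5 → 6.
Orbitals: 1 + 3 + 6 = 10. Including both spin states (ms = ±1/2) gives 2 × 10 = 20 states.

20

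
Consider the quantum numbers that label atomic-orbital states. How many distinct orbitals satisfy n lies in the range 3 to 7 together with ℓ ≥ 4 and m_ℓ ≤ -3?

Count contributing orbitals for each principal shell:
n=5 → 2; n=6 → 5; n=7 → 9.
Total orbitals: 2 + 5 + 9 = 16.

16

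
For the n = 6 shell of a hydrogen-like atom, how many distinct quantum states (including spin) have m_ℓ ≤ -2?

20

For n = 6, ℓ ranges over 0 … 5.
Per ℓ-value: ℓ=2 → 1; ℓ=3 → 2; ℓ=4 → 3; ℓ=5 → 4.
Orbitals: 1 + 2 + 3 + 4 = 10. Each orbital carries two spin states, so 10 × 2 = 20 states.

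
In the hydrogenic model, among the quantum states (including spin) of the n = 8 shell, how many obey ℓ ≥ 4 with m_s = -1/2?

With n = 8 the allowed ℓ are 0, 1, …, 7.
The (ℓ, m_ℓ) pairs meeting ℓ ≥ 4 give: ℓ=4 → 9; ℓ=5 → 11; ℓ=6 → 13; ℓ=7 → 15.
Orbitals: 9 + 11 + 13 + 15 = 48. With m_s fixed to a single value there is one state per orbital, giving 48 states.

48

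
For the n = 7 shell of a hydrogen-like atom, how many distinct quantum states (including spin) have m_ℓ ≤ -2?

The (ℓ, m_ℓ) pairs meeting m_ℓ ≤ -2 give: ℓ=2 → 1; ℓ=3 → 2; ℓ=4 → 3; ℓ=5 → 4; ℓ=6 → 5.
Orbitals: 1 + 2 + 3 + 4 + 5 = 15. Each orbital carries two spin states, so 15 × 2 = 30 states.

30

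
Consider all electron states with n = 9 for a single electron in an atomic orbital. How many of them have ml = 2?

14

For n = 9, l ranges over 0 … 8.
Contributions: l=2 → 1; l=3 → 1; l=4 → 1; l=5 → 1; l=6 → 1; l=7 → 1; l=8 → 1.
Orbitals: 1 + 1 + 1 + 1 + 1 + 1 + 1 = 7. Each orbital carries two spin states, so 7 × 2 = 14 states.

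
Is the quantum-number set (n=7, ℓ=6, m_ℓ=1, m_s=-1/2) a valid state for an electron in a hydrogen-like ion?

n = 7 is a positive integer. ℓ = 6 satisfies 0 ≤ ℓ ≤ n−1 = 6. m_ℓ = 1 lies in the range −ℓ … +ℓ (here −6 … 6). m_s = -1/2 is one of ±1/2.
All four constraints are satisfied.

Valid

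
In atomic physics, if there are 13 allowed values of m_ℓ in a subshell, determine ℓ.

ℓ = 6

m_ℓ ranges over 2ℓ+1 integers, so 2ℓ+1 = 13 ⇒ ℓ = 6.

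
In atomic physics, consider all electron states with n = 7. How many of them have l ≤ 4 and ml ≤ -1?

The n = 7 shell has l = 0 through 6; check each.
Orbitals with l ≤ 4 and ml ≤ -1, by l: l=1 → 1; l=2 → 2; l=3 → 3; l=4 → 4.
Orbitals: 1 + 2 + 3 + 4 = 10. Each orbital carries two spin states, so 10 × 2 = 20 states.

20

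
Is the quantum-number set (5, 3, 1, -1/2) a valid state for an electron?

n = 5 is a positive integer. l = 3 satisfies 0 ≤ l ≤ n−1 = 4. m_l = 1 lies in the range −l … +l (here −3 … 3). m_s = -1/2 is one of ±1/2.
All four constraints are satisfied.

Valid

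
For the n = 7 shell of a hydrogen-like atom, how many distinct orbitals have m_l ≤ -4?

6

The n = 7 shell has l = 0 through 6; check each.
The (l, m_l) pairs meeting m_l ≤ -4 give: l=4 → 1; l=5 → 2; l=6 → 3.
Total orbitals: 1 + 2 + 3 = 6.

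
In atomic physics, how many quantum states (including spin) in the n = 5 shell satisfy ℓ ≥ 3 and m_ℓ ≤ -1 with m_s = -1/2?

For n = 5, ℓ ranges over 0 … 4.
Contributions: ℓ=3 → 3; ℓ=4 → 4.
Orbitals: 3 + 4 = 7. With m_s fixed to a single value there is one state per orbital, giving 7 states.

7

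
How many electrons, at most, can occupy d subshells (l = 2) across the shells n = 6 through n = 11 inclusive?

60

A d subshell (l = 2) exists for every n ≥ 3, so shells n = 6, 7, 8, 9, 10, 11 each contribute one — 6 subshells.
Since each d subshell holds 2(2·2+1) = 10 electrons, the total is 6 × 10 = 60.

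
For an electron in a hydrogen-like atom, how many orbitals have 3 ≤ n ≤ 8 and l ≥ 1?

193

For each n in the range, tally the orbitals obeying l ≥ 1:
n=3 → 8; n=4 → 15; n=5 → 24; n=6 → 35; n=7 → 48; n=8 → 63.
Total orbitals: 8 + 15 + 24 + 35 + 48 + 63 = 193.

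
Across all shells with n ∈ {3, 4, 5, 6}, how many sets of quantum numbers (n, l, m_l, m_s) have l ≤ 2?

For each n in the range, tally the orbitals obeying l ≤ 2:
n=3 → 9; n=4 → 9; n=5 → 9; n=6 → 9.
Orbitals: 9 + 9 + 9 + 9 = 36. Including both spin states (m_s = ±1/2) gives 2 × 36 = 72 states.

72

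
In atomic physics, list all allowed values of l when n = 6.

0, 1, 2, 3, 4, 5

l is an integer with 0 ≤ l ≤ n−1, so for n = 6: l = 0, 1, 2, 3, 4, 5.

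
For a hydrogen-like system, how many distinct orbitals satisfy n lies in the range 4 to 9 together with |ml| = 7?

6

Go shell by shell, enumerating (l, ml) with |ml| = 7:
n=8 → 2; n=9 → 4.
Total orbitals: 2 + 4 = 6.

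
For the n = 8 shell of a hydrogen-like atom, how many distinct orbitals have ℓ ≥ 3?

55

For n = 8, ℓ ranges over 0 … 7.
The (ℓ, m_ℓ) pairs meeting ℓ ≥ 3 give: ℓ=3 → 7; ℓ=4 → 9; ℓ=5 → 11; ℓ=6 → 13; ℓ=7 → 15.
Total orbitals: 7 + 9 + 11 + 13 + 15 = 55.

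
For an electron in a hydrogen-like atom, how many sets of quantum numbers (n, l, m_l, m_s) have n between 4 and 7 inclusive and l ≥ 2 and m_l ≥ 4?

20

Go shell by shell, enumerating (l, m_l) with l ≥ 2 and m_l ≥ 4:
n=5 → 1; n=6 → 3; n=7 → 6.
Orbitals: 1 + 3 + 6 = 10. Including both spin states (m_s = ±1/2) gives 2 × 10 = 20 states.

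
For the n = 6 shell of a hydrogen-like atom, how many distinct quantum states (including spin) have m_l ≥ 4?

6

With n = 6 the allowed l are 0, 1, …, 5.
Contributions: l=4 → 1; l=5 → 2.
Orbitals: 1 + 2 = 3. Each orbital carries two spin states, so 3 × 2 = 6 states.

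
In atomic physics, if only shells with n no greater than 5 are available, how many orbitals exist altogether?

Total orbitals = 1² + 2² + 3² + 4² + 5² = 55.

55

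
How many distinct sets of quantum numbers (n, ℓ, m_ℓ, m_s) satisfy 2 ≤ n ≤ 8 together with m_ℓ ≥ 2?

112

Per-shell orbital counts meeting the constraint:
n=3 → 1; n=4 → 3; n=5 → 6; n=6 → 10; n=7 → 15; n=8 → 21.
Orbitals: 1 + 3 + 6 + 10 + 15 + 21 = 56. Including both spin states (m_s = ±1/2) gives 2 × 56 = 112 states.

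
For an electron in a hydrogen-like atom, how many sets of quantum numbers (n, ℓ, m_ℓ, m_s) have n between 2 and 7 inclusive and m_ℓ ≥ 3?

Go shell by shell, enumerating (ℓ, m_ℓ) with m_ℓ ≥ 3:
n=4 → 1; n=5 → 3; n=6 → 6; n=7 → 10.
Orbitals: 1 + 3 + 6 + 10 = 20. Including both spin states (m_s = ±1/2) gives 2 × 20 = 40 states.

40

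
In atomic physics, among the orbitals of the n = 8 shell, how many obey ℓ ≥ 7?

With n = 8 the allowed ℓ are 0, 1, …, 7.
Per ℓ-value: ℓ=7 → 15.
Total orbitals: 15.

15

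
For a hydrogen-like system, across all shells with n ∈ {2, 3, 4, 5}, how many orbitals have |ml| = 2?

Per-shell orbital counts meeting the constraint:
n=3 → 2; n=4 → 4; n=5 → 6.
Total orbitals: 2 + 4 + 6 = 12.

12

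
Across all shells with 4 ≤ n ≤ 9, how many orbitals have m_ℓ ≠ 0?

Work shell by shell — for each n, count the (ℓ, m_ℓ) pairs that satisfy m_ℓ ≠ 0:
n=4 → 12; n=5 → 20; n=6 → 30; n=7 → 42; n=8 → 56; n=9 → 72.
Total orbitals: 12 + 20 + 30 + 42 + 56 + 72 = 232.

232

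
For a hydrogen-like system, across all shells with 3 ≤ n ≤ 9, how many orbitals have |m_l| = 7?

Work shell by shell — for each n, count the (l, m_l) pairs that satisfy |m_l| = 7:
n=8 → 2; n=9 → 4.
Total orbitals: 2 + 4 = 6.

6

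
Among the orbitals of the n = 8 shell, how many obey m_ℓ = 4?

4

Go through ℓ = 0, …, 7 (the values permitted for n = 8).
The (ℓ, m_ℓ) pairs meeting m_ℓ = 4 give: ℓ=4 → 1; ℓ=5 → 1; ℓ=6 → 1; ℓ=7 → 1.
Total orbitals: 1 + 1 + 1 + 1 = 4.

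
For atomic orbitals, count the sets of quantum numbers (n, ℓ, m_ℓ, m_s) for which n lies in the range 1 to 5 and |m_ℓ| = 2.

24

For each n in the range, tally the orbitals obeying |m_ℓ| = 2:
n=3 → 2; n=4 → 4; n=5 → 6.
Orbitals: 2 + 4 + 6 = 12. Including both spin states (m_s = ±1/2) gives 2 × 12 = 24 states.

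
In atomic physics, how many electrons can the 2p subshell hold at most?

6

A subshell with ℓ = 1 has 2ℓ+1 = 3 orbitals, each holding 2 electrons (spin ±1/2), so 3 × 2 = 6.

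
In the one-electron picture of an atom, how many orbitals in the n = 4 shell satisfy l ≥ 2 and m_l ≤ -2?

3

Go through l = 0, …, 3 (the values permitted for n = 4).
The (l, m_l) pairs meeting l ≥ 2 and m_l ≤ -2 give: l=2 → 1; l=3 → 2.
Total orbitals: 1 + 2 = 3.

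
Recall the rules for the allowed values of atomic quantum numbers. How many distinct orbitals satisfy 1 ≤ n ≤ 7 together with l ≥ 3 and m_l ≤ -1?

40

Per-shell orbital counts meeting the constraint:
n=4 → 3; n=5 → 7; n=6 → 12; n=7 → 18.
Total orbitals: 3 + 7 + 12 + 18 = 40.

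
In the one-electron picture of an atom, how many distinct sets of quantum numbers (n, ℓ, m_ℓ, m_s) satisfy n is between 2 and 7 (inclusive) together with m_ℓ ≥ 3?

40

Count contributing orbitals for each principal shell:
n=4 → 1; n=5 → 3; n=6 → 6; n=7 → 10.
Orbitals: 1 + 3 + 6 + 10 = 20. Including both spin states (m_s = ±1/2) gives 2 × 20 = 40 states.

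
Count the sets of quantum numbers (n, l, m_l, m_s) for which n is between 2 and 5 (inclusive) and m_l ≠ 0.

Count contributing orbitals for each principal shell:
n=2 → 2; n=3 → 6; n=4 → 12; n=5 → 20.
Orbitals: 2 + 6 + 12 + 20 = 40. Including both spin states (m_s = ±1/2) gives 2 × 40 = 80 states.

80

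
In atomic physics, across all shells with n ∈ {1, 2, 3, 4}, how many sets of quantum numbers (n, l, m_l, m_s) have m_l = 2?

Treat each shell separately and count matching orbitals:
n=3 → 1; n=4 → 2.
Orbitals: 1 + 2 = 3. Including both spin states (m_s = ±1/2) gives 2 × 3 = 6 states.

6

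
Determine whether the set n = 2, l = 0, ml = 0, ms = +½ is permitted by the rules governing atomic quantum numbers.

Valid

n = 2 is a positive integer. l = 0 satisfies 0 ≤ l ≤ n−1 = 1. ml = 0 lies in the range −l … +l (here 0). ms = +1/2 is one of ±1/2.
All four constraints are satisfied.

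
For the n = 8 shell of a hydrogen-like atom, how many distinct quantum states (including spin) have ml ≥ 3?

Per l-value: l=3 → 1; l=4 → 2; l=5 → 3; l=6 → 4; l=7 → 5.
Orbitals: 1 + 2 + 3 + 4 + 5 = 15. Each orbital carries two spin states, so 15 × 2 = 30 states.

30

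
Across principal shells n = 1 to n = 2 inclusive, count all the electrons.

Shell n has n² orbitals: 1²=1 + 2²=4 = 5 orbitals.
Two spin states per orbital: 2 × 5 = 10 electrons.

10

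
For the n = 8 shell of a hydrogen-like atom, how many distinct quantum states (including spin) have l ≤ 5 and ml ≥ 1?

For n = 8, l ranges over 0 … 7.
Orbitals with l ≤ 5 and ml ≥ 1, by l: l=1 → 1; l=2 → 2; l=3 → 3; l=4 → 4; l=5 → 5.
Orbitals: 1 + 2 + 3 + 4 + 5 = 15. Each orbital carries two spin states, so 15 × 2 = 30 states.

30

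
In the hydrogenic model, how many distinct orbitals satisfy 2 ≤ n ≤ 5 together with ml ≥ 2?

10

Work shell by shell — for each n, count the (l, ml) pairs that satisfy ml ≥ 2:
n=3 → 1; n=4 → 3; n=5 → 6.
Total orbitals: 1 + 3 + 6 = 10.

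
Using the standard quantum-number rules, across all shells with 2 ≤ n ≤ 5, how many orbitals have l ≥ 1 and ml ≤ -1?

Go shell by shell, enumerating (l, ml) with l ≥ 1 and ml ≤ -1:
n=2 → 1; n=3 → 3; n=4 → 6; n=5 → 10.
Total orbitals: 1 + 3 + 6 + 10 = 20.

20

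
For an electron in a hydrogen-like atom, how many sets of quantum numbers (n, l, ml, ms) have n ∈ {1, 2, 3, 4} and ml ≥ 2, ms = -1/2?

Count contributing orbitals for each principal shell:
n=3 → 1; n=4 → 3.
Orbitals: 1 + 3 = 4. With ms fixed to -1/2 there is one state per orbital, so 4 states.

4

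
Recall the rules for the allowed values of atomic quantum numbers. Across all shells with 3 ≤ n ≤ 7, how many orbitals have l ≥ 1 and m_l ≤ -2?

35

Count contributing orbitals for each principal shell:
n=3 → 1; n=4 → 3; n=5 → 6; n=6 → 10; n=7 → 15.
Total orbitals: 1 + 3 + 6 + 10 + 15 = 35.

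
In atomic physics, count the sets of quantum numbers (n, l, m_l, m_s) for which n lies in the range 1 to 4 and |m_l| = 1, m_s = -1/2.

12

Count contributing orbitals for each principal shell:
n=2 → 2; n=3 → 4; n=4 → 6.
Orbitals: 2 + 4 + 6 = 12. With m_s fixed to -1/2 there is one state per orbital, so 12 states.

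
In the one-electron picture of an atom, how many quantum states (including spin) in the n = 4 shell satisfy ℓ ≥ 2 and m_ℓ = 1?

4

Go through ℓ = 0, …, 3 (the values permitted for n = 4).
Per ℓ-value: ℓ=2 → 1; ℓ=3 → 1.
Orbitals: 1 + 1 = 2. Each orbital carries two spin states, so 2 × 2 = 4 states.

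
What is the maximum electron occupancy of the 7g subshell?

18

A subshell with ℓ = 4 has 2ℓ+1 = 9 orbitals, each holding 2 electrons (spin ±1/2), so 9 × 2 = 18.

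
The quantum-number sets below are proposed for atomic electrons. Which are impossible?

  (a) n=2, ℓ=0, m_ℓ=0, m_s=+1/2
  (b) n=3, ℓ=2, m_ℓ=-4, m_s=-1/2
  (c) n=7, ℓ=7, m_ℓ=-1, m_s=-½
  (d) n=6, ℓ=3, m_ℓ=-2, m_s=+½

(b) and (c)

(b) has |m_ℓ| = 4 > ℓ = 2, violating −ℓ ≤ m_ℓ ≤ ℓ.
(c) has ℓ = 7 ≥ n = 7, violating 0 ≤ ℓ ≤ n−1.
The remaining sets (a), (d) satisfy all four rules.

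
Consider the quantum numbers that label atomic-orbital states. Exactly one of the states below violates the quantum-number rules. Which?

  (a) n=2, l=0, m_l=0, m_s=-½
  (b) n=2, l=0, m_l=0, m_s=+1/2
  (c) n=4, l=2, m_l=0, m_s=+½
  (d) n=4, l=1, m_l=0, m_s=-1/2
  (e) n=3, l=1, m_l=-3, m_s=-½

(e)

(e) has |m_l| = 3 > l = 1, violating −l ≤ m_l ≤ l.
The remaining sets (a), (b), (c), (d) satisfy all four rules.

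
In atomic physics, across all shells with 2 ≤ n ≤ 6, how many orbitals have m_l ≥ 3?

10

Work shell by shell — for each n, count the (l, m_l) pairs that satisfy m_l ≥ 3:
n=4 → 1; n=5 → 3; n=6 → 6.
Total orbitals: 1 + 3 + 6 = 10.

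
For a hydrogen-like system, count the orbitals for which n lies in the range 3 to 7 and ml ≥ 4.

Per-shell orbital counts meeting the constraint:
n=5 → 1; n=6 → 3; n=7 → 6.
Total orbitals: 1 + 3 + 6 = 10.

10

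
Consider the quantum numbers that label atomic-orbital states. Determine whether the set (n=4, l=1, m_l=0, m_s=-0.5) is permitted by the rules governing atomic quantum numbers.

n = 4 is a positive integer. l = 1 satisfies 0 ≤ l ≤ n−1 = 3. m_l = 0 lies in the range −l … +l (here −1 … 1). m_s = -1/2 is one of ±1/2.
All four constraints are satisfied.

Yes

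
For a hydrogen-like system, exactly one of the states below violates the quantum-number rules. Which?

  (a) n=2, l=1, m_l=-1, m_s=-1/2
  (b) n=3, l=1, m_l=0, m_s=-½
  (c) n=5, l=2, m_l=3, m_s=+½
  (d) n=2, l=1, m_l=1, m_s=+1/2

(c) has |m_l| = 3 > l = 2, violating −l ≤ m_l ≤ l.
The remaining sets (a), (b), (d) satisfy all four rules.

(c)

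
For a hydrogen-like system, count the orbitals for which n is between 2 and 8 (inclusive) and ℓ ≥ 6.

For each n in the range, tally the orbitals obeying ℓ ≥ 6:
n=7 → 13; n=8 → 28.
Total orbitals: 13 + 28 = 41.

41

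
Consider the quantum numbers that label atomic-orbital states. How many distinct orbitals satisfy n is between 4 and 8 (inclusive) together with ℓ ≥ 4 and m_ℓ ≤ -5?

10

Treat each shell separately and count matching orbitals:
n=6 → 1; n=7 → 3; n=8 → 6.
Total orbitals: 1 + 3 + 6 = 10.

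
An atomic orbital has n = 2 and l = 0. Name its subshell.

l = 0 corresponds to the letter 's', so the subshell is 2s.

2s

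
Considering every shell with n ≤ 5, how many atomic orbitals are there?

55

Total orbitals = 1² + 2² + 3² + 4² + 5² = 55.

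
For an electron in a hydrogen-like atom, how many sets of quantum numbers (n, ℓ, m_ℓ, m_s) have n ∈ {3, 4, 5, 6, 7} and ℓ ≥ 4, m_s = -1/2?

62

Go shell by shell, enumerating (ℓ, m_ℓ) with ℓ ≥ 4:
n=5 → 9; n=6 → 20; n=7 → 33.
Orbitals: 9 + 20 + 33 = 62. With m_s fixed to -1/2 there is one state per orbital, so 62 states.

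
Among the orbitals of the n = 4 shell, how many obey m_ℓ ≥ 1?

With n = 4 the allowed ℓ are 0, 1, …, 3.
Orbitals with m_ℓ ≥ 1, by ℓ: ℓ=1 → 1; ℓ=2 → 2; ℓ=3 → 3.
Total orbitals: 1 + 2 + 3 = 6.

6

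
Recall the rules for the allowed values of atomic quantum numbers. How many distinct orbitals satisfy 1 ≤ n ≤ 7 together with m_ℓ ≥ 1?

Count contributing orbitals for each principal shell:
n=2 → 1; n=3 → 3; n=4 → 6; n=5 → 10; n=6 → 15; n=7 → 21.
Total orbitals: 1 + 3 + 6 + 10 + 15 + 21 = 56.

56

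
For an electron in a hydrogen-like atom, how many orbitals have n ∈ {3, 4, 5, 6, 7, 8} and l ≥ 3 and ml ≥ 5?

Work shell by shell — for each n, count the (l, ml) pairs that satisfy l ≥ 3 and ml ≥ 5:
n=6 → 1; n=7 → 3; n=8 → 6.
Total orbitals: 1 + 3 + 6 = 10.

10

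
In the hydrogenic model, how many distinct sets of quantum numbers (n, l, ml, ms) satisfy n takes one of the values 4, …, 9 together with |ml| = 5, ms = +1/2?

Per-shell orbital counts meeting the constraint:
n=6 → 2; n=7 → 4; n=8 → 6; n=9 → 8.
Orbitals: 2 + 4 + 6 + 8 = 20. With ms fixed to +1/2 there is one state per orbital, so 20 states.

20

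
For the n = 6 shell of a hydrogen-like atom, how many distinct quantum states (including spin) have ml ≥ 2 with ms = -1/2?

With n = 6 the allowed l are 0, 1, …, 5.
Per l-value: l=2 → 1; l=3 → 2; l=4 → 3; l=5 → 4.
Orbitals: 1 + 2 + 3 + 4 = 10. With ms fixed to a single value there is one state per orbital, giving 10 states.

10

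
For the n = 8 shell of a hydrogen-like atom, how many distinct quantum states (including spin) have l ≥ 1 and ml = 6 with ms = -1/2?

2

Go through l = 0, …, 7 (the values permitted for n = 8).
Orbitals with l ≥ 1 and ml = 6, by l: l=6 → 1; l=7 → 1.
Orbitals: 1 + 1 = 2. With ms fixed to a single value there is one state per orbital, giving 2 states.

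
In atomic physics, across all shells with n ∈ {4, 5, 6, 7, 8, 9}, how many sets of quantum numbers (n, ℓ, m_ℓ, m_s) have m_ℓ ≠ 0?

464

Per-shell orbital counts meeting the constraint:
n=4 → 12; n=5 → 20; n=6 → 30; n=7 → 42; n=8 → 56; n=9 → 72.
Orbitals: 12 + 20 + 30 + 42 + 56 + 72 = 232. Including both spin states (m_s = ±1/2) gives 2 × 232 = 464 states.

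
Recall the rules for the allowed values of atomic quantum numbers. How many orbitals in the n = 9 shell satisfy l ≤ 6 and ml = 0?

For n = 9, l ranges over 0 … 8.
Per l-value: l=0 → 1; l=1 → 1; l=2 → 1; l=3 → 1; l=4 → 1; l=5 → 1; l=6 → 1.
Total orbitals: 1 + 1 + 1 + 1 + 1 + 1 + 1 = 7.

7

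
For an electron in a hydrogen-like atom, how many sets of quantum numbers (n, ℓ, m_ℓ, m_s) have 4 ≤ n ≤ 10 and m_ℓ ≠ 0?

644

Count contributing orbitals for each principal shell:
n=4 → 12; n=5 → 20; n=6 → 30; n=7 → 42; n=8 → 56; n=9 → 72; n=10 → 90.
Orbitals: 12 + 20 + 30 + 42 + 56 + 72 + 90 = 322. Including both spin states (m_s = ±1/2) gives 2 × 322 = 644 states.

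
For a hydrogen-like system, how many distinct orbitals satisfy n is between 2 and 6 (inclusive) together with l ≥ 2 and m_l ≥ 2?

Treat each shell separately and count matching orbitals:
n=3 → 1; n=4 → 3; n=5 → 6; n=6 → 10.
Total orbitals: 1 + 3 + 6 + 10 = 20.

20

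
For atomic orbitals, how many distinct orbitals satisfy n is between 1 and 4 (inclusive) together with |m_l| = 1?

12

Per-shell orbital counts meeting the constraint:
n=2 → 2; n=3 → 4; n=4 → 6.
Total orbitals: 2 + 4 + 6 = 12.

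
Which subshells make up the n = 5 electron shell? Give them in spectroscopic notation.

For n = 5, l runs from 0 to 4. In spectroscopic notation l = 0,1,2,… ↔ s,p,d,f,g,h,i, so the subshells are 5s, 5p, 5d, 5f, 5g.

5s, 5p, 5d, 5f, 5g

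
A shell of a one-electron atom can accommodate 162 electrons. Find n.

2n² = 162 ⇒ n² = 81 ⇒ n = 9.

n = 9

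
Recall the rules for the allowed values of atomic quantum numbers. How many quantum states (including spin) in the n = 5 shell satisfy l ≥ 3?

Go through l = 0, …, 4 (the values permitted for n = 5).
Contributions: l=3 → 7; l=4 → 9.
Orbitals: 7 + 9 = 16. Each orbital carries two spin states, so 16 × 2 = 32 states.

32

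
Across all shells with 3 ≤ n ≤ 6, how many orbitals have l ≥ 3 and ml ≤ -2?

16

Count contributing orbitals for each principal shell:
n=4 → 2; n=5 → 5; n=6 → 9.
Total orbitals: 2 + 5 + 9 = 16.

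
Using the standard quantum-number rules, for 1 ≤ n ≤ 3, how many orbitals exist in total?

14

Total orbitals = 1² + 2² + 3² = 14.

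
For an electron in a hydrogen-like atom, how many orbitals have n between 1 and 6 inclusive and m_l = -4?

Go shell by shell, enumerating (l, m_l) with m_l = -4:
n=5 → 1; n=6 → 2.
Total orbitals: 1 + 2 = 3.

3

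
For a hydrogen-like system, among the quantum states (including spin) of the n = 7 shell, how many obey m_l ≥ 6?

For n = 7, l ranges over 0 … 6.
Per l-value: l=6 → 1.
Orbitals: 1. Each orbital carries two spin states, so 1 × 2 = 2 states.

2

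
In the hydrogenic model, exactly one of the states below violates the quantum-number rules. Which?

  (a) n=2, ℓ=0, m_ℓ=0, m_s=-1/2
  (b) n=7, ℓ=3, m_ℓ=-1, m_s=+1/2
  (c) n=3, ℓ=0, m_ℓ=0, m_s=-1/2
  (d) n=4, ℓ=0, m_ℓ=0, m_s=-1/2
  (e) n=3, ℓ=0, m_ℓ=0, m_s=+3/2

(e) has m_s = +3/2, but an electron's spin must be ±1/2.
The remaining sets (a), (b), (c), (d) satisfy all four rules.

(e)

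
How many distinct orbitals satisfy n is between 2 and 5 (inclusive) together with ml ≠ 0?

40

Work shell by shell — for each n, count the (l, ml) pairs that satisfy ml ≠ 0:
n=2 → 2; n=3 → 6; n=4 → 12; n=5 → 20.
Total orbitals: 2 + 6 + 12 + 20 = 40.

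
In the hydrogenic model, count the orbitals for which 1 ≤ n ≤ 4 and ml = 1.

Go shell by shell, enumerating (l, ml) with ml = 1:
n=2 → 1; n=3 → 2; n=4 → 3.
Total orbitals: 1 + 2 + 3 = 6.

6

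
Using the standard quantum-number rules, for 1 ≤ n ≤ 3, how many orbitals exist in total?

14

Total orbitals = 1² + 2² + 3² = 14.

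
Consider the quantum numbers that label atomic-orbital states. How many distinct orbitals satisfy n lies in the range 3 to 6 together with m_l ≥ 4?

Count contributing orbitals for each principal shell:
n=5 → 1; n=6 → 3.
Total orbitals: 1 + 3 = 4.

4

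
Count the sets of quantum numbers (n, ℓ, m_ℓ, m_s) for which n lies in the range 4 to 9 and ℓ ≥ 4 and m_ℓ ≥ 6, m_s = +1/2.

10

Go shell by shell, enumerating (ℓ, m_ℓ) with ℓ ≥ 4 and m_ℓ ≥ 6:
n=7 → 1; n=8 → 3; n=9 → 6.
Orbitals: 1 + 3 + 6 = 10. With m_s fixed to +1/2 there is one state per orbital, so 10 states.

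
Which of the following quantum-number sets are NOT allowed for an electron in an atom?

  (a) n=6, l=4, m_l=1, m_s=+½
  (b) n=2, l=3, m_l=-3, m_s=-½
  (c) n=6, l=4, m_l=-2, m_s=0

(b) and (c)

(b) has l = 3 ≥ n = 2, violating 0 ≤ l ≤ n−1.
(c) has m_s = 0, but an electron's spin must be ±1/2.
The remaining set (a) satisfies all four rules.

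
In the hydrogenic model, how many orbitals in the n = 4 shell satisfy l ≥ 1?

15

The n = 4 shell has l = 0 through 3; check each.
Orbitals with l ≥ 1, by l: l=1 → 3; l=2 → 5; l=3 → 7.
Total orbitals: 3 + 5 + 7 = 15.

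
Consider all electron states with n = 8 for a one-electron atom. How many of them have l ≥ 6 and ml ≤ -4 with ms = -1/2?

7

With n = 8 the allowed l are 0, 1, …, 7.
Per l-value: l=6 → 3; l=7 → 4.
Orbitals: 3 + 4 = 7. With ms fixed to a single value there is one state per orbital, giving 7 states.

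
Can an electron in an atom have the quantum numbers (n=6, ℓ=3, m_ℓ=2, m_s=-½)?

Yes

n = 6 is a positive integer. ℓ = 3 satisfies 0 ≤ ℓ ≤ n−1 = 5. m_ℓ = 2 lies in the range −ℓ … +ℓ (here −3 … 3). m_s = -1/2 is one of ±1/2.
All four constraints are satisfied.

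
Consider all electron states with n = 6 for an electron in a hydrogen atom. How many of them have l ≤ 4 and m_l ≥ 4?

For n = 6, l ranges over 0 … 5.
Per l-value: l=4 → 1.
Orbitals: 1. Each orbital carries two spin states, so 1 × 2 = 2 states.

2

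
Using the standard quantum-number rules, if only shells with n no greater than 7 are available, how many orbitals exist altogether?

Total orbitals = 1² + 2² + 3² + 4² + 5² + 6² + 7² = 140.

140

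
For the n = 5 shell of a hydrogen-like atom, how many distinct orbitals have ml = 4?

1

Go through l = 0, …, 4 (the values permitted for n = 5).
Contributions: l=4 → 1.
Total orbitals: 1.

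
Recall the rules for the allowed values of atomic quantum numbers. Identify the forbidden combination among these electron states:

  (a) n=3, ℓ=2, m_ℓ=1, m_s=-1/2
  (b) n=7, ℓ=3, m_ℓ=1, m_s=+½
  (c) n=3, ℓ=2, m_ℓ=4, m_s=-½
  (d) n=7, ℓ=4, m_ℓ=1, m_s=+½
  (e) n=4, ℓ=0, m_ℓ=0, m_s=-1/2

(c)

(c) has |m_ℓ| = 4 > ℓ = 2, violating −ℓ ≤ m_ℓ ≤ ℓ.
The remaining sets (a), (b), (d), (e) satisfy all four rules.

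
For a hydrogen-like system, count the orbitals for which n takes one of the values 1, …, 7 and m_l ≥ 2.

Count contributing orbitals for each principal shell:
n=3 → 1; n=4 → 3; n=5 → 6; n=6 → 10; n=7 → 15.
Total orbitals: 1 + 3 + 6 + 10 + 15 = 35.

35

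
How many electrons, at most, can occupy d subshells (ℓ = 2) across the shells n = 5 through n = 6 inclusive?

20

A d subshell (ℓ = 2) exists for every n ≥ 3, so shells n = 5, 6 each contribute one — 2 subshells.
Since each d subshell holds 2(2·2+1) = 10 electrons, the total is 2 × 10 = 20.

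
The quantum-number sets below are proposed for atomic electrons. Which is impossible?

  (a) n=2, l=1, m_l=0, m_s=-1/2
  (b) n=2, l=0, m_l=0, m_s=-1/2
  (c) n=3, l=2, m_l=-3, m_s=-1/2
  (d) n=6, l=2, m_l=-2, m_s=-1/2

(c)

(c) has |m_l| = 3 > l = 2, violating −l ≤ m_l ≤ l.
The remaining sets (a), (b), (d) satisfy all four rules.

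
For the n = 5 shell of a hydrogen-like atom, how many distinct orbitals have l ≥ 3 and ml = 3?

Go through l = 0, …, 4 (the values permitted for n = 5).
Contributions: l=3 → 1; l=4 → 1.
Total orbitals: 1 + 1 = 2.

2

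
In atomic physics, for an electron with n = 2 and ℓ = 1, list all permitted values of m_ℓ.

-1, 0, 1

m_ℓ takes every integer from −ℓ to +ℓ. With ℓ = 1 that gives the 3 values -1, 0, 1.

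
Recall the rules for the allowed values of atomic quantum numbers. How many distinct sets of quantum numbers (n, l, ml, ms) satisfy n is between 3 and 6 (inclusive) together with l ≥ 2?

140

Go shell by shell, enumerating (l, ml) with l ≥ 2:
n=3 → 5; n=4 → 12; n=5 → 21; n=6 → 32.
Orbitals: 5 + 12 + 21 + 32 = 70. Including both spin states (ms = ±1/2) gives 2 × 70 = 140 states.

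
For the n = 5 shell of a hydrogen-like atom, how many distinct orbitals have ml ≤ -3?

3

Orbitals with ml ≤ -3, by l: l=3 → 1; l=4 → 2.
Total orbitals: 1 + 2 = 3.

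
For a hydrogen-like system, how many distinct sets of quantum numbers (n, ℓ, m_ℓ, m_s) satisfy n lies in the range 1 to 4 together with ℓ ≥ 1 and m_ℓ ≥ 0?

32

For each n in the range, tally the orbitals obeying ℓ ≥ 1 and m_ℓ ≥ 0:
n=2 → 2; n=3 → 5; n=4 → 9.
Orbitals: 2 + 5 + 9 = 16. Including both spin states (m_s = ±1/2) gives 2 × 16 = 32 states.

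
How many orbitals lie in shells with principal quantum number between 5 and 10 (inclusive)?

355

Shell n has n² orbitals: 5²=25 + 6²=36 + 7²=49 + 8²=64 + 9²=81 + 10²=100 = 355 orbitals.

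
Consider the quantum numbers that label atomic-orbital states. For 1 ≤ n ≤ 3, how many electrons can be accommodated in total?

28

Total orbitals = 1² + 2² + 3² = 14. Doubling for spin gives 28 electrons.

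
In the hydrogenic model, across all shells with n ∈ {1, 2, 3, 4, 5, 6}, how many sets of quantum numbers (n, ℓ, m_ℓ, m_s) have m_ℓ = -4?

For each n in the range, tally the orbitals obeying m_ℓ = -4:
n=5 → 1; n=6 → 2.
Orbitals: 1 + 2 = 3. Including both spin states (m_s = ±1/2) gives 2 × 3 = 6 states.

6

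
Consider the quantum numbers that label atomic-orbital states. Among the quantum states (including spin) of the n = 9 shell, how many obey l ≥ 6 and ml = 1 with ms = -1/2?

3

Contributions: l=6 → 1; l=7 → 1; l=8 → 1.
Orbitals: 1 + 1 + 1 = 3. With ms fixed to a single value there is one state per orbital, giving 3 states.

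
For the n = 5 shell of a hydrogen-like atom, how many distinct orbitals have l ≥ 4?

9

The (l, m_l) pairs meeting l ≥ 4 give: l=4 → 9.
Total orbitals: 9.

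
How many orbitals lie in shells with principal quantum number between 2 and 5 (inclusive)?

54

Shell n has n² orbitals: 2²=4 + 3²=9 + 4²=16 + 5²=25 = 54 orbitals.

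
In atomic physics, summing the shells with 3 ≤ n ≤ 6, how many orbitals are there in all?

86

Shell n has n² orbitals: 3²=9 + 4²=16 + 5²=25 + 6²=36 = 86 orbitals.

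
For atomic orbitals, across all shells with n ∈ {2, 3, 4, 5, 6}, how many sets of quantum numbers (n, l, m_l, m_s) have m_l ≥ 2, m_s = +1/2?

20

Treat each shell separately and count matching orbitals:
n=3 → 1; n=4 → 3; n=5 → 6; n=6 → 10.
Orbitals: 1 + 3 + 6 + 10 = 20. With m_s fixed to +1/2 there is one state per orbital, so 20 states.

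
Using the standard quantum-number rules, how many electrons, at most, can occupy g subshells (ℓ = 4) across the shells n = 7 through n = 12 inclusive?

108

A g subshell (ℓ = 4) exists for every n ≥ 5, so shells n = 7, 8, 9, 10, 11, 12 each contribute one — 6 subshells.
Since each g subshell holds 2(2·4+1) = 18 electrons, the total is 6 × 18 = 108.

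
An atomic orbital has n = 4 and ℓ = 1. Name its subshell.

4p

ℓ = 1 corresponds to the letter 'p', so the subshell is 4p.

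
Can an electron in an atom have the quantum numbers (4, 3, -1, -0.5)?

n = 4 is a positive integer. l = 3 satisfies 0 ≤ l ≤ n−1 = 3. ml = -1 lies in the range −l … +l (here −3 … 3). ms = -1/2 is one of ±1/2.
All four constraints are satisfied.

Yes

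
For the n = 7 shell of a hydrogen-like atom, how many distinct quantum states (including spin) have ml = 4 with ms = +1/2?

The n = 7 shell has l = 0 through 6; check each.
Orbitals with ml = 4, by l: l=4 → 1; l=5 → 1; l=6 → 1.
Orbitals: 1 + 1 + 1 = 3. With ms fixed to a single value there is one state per orbital, giving 3 states.

3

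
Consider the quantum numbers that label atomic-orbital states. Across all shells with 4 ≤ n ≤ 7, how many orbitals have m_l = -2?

14

Work shell by shell — for each n, count the (l, m_l) pairs that satisfy m_l = -2:
n=4 → 2; n=5 → 3; n=6 → 4; n=7 → 5.
Total orbitals: 2 + 3 + 4 + 5 = 14.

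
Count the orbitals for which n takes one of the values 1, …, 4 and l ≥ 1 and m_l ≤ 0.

Count contributing orbitals for each principal shell:
n=2 → 2; n=3 → 5; n=4 → 9.
Total orbitals: 2 + 5 + 9 = 16.

16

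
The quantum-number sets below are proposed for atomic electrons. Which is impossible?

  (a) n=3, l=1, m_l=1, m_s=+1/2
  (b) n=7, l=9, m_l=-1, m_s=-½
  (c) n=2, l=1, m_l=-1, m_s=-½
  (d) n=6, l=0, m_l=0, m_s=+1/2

(b)

(b) has l = 9 ≥ n = 7, violating 0 ≤ l ≤ n−1.
The remaining sets (a), (c), (d) satisfy all four rules.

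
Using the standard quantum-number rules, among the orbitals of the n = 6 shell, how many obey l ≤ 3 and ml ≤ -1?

For n = 6, l ranges over 0 … 5.
Per l-value: l=1 → 1; l=2 → 2; l=3 → 3.
Total orbitals: 1 + 2 + 3 = 6.

6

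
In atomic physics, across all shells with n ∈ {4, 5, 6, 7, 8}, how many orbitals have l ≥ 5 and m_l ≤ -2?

28

For each n in the range, tally the orbitals obeying l ≥ 5 and m_l ≤ -2:
n=6 → 4; n=7 → 9; n=8 → 15.
Total orbitals: 4 + 9 + 15 = 28.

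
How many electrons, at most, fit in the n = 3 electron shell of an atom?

18

A shell holds 2n² electrons: 2 × 3² = 2 × 9 = 18.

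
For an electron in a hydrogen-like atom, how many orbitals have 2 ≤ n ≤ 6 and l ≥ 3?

50

Count contributing orbitals for each principal shell:
n=4 → 7; n=5 → 16; n=6 → 27.
Total orbitals: 7 + 16 + 27 = 50.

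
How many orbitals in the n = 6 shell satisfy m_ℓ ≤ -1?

The (ℓ, m_ℓ) pairs meeting m_ℓ ≤ -1 give: ℓ=1 → 1; ℓ=2 → 2; ℓ=3 → 3; ℓ=4 → 4; ℓ=5 → 5.
Total orbitals: 1 + 2 + 3 + 4 + 5 = 15.

15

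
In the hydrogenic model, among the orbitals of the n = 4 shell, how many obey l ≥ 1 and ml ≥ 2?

3

For n = 4, l ranges over 0 … 3.
Orbitals with l ≥ 1 and ml ≥ 2, by l: l=2 → 1; l=3 → 2.
Total orbitals: 1 + 2 = 3.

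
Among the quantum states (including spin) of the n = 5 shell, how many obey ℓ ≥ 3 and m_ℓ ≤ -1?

Go through ℓ = 0, …, 4 (the values permitted for n = 5).
The (ℓ, m_ℓ) pairs meeting ℓ ≥ 3 and m_ℓ ≤ -1 give: ℓ=3 → 3; ℓ=4 → 4.
Orbitals: 3 + 4 = 7. Each orbital carries two spin states, so 7 × 2 = 14 states.

14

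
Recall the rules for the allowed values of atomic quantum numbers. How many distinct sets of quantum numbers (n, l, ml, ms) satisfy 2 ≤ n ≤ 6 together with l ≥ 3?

100

Count contributing orbitals for each principal shell:
n=4 → 7; n=5 → 16; n=6 → 27.
Orbitals: 7 + 16 + 27 = 50. Including both spin states (ms = ±1/2) gives 2 × 50 = 100 states.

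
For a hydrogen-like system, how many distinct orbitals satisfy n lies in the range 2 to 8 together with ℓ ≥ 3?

145

Per-shell orbital counts meeting the constraint:
n=4 → 7; n=5 → 16; n=6 → 27; n=7 → 40; n=8 → 55.
Total orbitals: 7 + 16 + 27 + 40 + 55 = 145.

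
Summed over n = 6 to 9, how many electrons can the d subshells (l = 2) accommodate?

40

A d subshell (l = 2) exists for every n ≥ 3, so shells n = 6, 7, 8, 9 each contribute one — 4 subshells.
Since each d subshell holds 2(2·2+1) = 10 electrons, the total is 4 × 10 = 40.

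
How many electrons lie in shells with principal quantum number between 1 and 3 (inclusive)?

28

Shell n has n² orbitals: 1²=1 + 2²=4 + 3²=9 = 14 orbitals.
Two spin states per orbital: 2 × 14 = 28 electrons.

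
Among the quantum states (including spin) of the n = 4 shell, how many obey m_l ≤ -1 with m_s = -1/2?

With n = 4 the allowed l are 0, 1, …, 3.
Orbitals with m_l ≤ -1, by l: l=1 → 1; l=2 → 2; l=3 → 3.
Orbitals: 1 + 2 + 3 = 6. With m_s fixed to a single value there is one state per orbital, giving 6 states.

6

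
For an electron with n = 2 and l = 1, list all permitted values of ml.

ml takes every integer from −l to +l. With l = 1 that gives the 3 values -1, 0, 1.

-1, 0, 1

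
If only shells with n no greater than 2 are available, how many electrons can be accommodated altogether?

10

Total orbitals = 1² + 2² = 5. Doubling for spin gives 10 electrons.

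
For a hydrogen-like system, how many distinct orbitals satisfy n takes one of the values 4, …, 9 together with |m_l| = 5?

20

Count contributing orbitals for each principal shell:
n=6 → 2; n=7 → 4; n=8 → 6; n=9 → 8.
Total orbitals: 2 + 4 + 6 + 8 = 20.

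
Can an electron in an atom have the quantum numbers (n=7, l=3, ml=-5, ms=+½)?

The magnetic quantum number must satisfy −l ≤ ml ≤ l. With l = 3, ml can only be -3, -2, -1, 0, 1, 2, 3, so ml = -5 is forbidden.

Not allowed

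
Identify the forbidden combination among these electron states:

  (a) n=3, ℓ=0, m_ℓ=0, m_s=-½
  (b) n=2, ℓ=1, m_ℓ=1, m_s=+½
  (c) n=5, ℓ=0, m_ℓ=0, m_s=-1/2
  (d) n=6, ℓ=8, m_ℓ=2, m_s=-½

(d) has ℓ = 8 ≥ n = 6, violating 0 ≤ ℓ ≤ n−1.
The remaining sets (a), (b), (c) satisfy all four rules.

(d)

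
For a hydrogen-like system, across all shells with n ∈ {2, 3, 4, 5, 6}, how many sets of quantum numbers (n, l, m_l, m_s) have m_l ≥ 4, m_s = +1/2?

For each n in the range, tally the orbitals obeying m_l ≥ 4:
n=5 → 1; n=6 → 3.
Orbitals: 1 + 3 = 4. With m_s fixed to +1/2 there is one state per orbital, so 4 states.

4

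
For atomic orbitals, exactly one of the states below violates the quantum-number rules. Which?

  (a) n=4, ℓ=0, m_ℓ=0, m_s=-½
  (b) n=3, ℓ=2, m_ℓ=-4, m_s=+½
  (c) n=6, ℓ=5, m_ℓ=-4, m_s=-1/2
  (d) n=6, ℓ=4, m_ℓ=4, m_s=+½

(b)

(b) has |m_ℓ| = 4 > ℓ = 2, violating −ℓ ≤ m_ℓ ≤ ℓ.
The remaining sets (a), (c), (d) satisfy all four rules.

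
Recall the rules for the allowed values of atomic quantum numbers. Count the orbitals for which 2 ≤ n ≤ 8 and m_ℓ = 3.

15

For each n in the range, tally the orbitals obeying m_ℓ = 3:
n=4 → 1; n=5 → 2; n=6 → 3; n=7 → 4; n=8 → 5.
Total orbitals: 1 + 2 + 3 + 4 + 5 = 15.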